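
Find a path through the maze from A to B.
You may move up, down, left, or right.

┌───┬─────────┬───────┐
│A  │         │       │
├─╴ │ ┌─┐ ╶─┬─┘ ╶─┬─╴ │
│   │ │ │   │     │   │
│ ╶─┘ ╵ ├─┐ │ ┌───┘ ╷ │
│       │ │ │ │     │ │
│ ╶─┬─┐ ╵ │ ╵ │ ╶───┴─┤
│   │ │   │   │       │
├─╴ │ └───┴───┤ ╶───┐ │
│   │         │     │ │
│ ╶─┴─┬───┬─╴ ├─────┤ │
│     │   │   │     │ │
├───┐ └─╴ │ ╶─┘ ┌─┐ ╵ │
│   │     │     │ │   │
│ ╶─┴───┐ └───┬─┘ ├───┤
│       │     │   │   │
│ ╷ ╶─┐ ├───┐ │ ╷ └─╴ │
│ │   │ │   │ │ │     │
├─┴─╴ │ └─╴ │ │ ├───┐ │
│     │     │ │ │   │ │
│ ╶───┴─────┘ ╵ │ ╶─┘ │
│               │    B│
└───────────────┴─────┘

Finding the shortest path through the maze:
Path length: 30 steps
Directions: right → down → left → down → down → right → down → left → down → right → right → down → right → right → down → right → right → down → down → down → right → up → up → up → right → down → right → right → down → down

Solution:

┌───┬─────────┬───────┐
│A ↓│         │       │
├─╴ │ ┌─┐ ╶─┬─┘ ╶─┬─╴ │
│↓ ↲│ │ │   │     │   │
│ ╶─┘ ╵ ├─┐ │ ┌───┘ ╷ │
│↓      │ │ │ │     │ │
│ ╶─┬─┐ ╵ │ ╵ │ ╶───┴─┤
│↳ ↓│ │   │   │       │
├─╴ │ └───┴───┤ ╶───┐ │
│↓ ↲│         │     │ │
│ ╶─┴─┬───┬─╴ ├─────┤ │
│↳ → ↓│   │   │     │ │
├───┐ └─╴ │ ╶─┘ ┌─┐ ╵ │
│   │↳ → ↓│     │ │   │
│ ╶─┴───┐ └───┬─┘ ├───┤
│       │↳ → ↓│↱ ↓│   │
│ ╷ ╶─┐ ├───┐ │ ╷ └─╴ │
│ │   │ │   │↓│↑│↳ → ↓│
├─┴─╴ │ └─╴ │ │ ├───┐ │
│     │     │↓│↑│   │↓│
│ ╶───┴─────┘ ╵ │ ╶─┘ │
│            ↳ ↑│    B│
└───────────────┴─────┘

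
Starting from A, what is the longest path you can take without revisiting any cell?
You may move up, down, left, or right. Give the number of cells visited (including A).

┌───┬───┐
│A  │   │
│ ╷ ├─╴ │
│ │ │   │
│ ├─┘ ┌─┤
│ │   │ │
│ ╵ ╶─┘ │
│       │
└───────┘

Finding longest simple path using DFS:
Start: (0, 0)
Longest path visits 11 cells
Path: A → down → down → down → right → up → right → up → right → up → left

Solution:

┌───┬───┐
│A  │B ↰│
│ ╷ ├─╴ │
│↓│ │↱ ↑│
│ ├─┘ ┌─┤
│↓│↱ ↑│ │
│ ╵ ╶─┘ │
│↳ ↑    │
└───────┘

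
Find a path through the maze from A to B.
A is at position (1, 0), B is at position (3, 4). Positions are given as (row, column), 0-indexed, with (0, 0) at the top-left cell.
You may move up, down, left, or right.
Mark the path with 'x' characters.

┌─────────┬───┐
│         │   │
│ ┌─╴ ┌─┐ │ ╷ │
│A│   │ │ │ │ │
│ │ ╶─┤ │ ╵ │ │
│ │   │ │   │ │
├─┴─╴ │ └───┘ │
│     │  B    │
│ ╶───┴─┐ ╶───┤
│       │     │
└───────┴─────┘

Finding the shortest path from (1, 0) to (3, 4):
Path length: 16 steps
Directions: up → right → right → right → right → down → down → right → up → up → right → down → down → down → left → left

Solution:

┌─────────┬───┐
│x x x x x│x x│
│ ┌─╴ ┌─┐ │ ╷ │
│A│   │ │x│x│x│
│ │ ╶─┤ │ ╵ │ │
│ │   │ │x x│x│
├─┴─╴ │ └───┘ │
│     │  B x x│
│ ╶───┴─┐ ╶───┤
│       │     │
└───────┴─────┘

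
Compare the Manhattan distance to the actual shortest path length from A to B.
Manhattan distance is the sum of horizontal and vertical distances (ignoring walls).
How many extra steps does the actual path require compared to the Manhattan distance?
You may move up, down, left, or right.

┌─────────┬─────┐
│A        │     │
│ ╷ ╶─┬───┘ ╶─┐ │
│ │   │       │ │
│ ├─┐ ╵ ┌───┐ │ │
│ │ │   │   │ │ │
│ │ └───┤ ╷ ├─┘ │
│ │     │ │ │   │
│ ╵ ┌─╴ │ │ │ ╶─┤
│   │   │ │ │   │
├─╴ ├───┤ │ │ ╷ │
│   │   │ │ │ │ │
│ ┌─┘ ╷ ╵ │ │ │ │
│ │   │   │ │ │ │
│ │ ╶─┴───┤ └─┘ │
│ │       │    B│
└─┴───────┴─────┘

Manhattan distance: |7 - 0| + |7 - 0| = 14
Actual path length: 20
Extra steps: 20 - 14 = 6

Solution:

┌─────────┬─────┐
│A ↓      │↱ → ↓│
│ ╷ ╶─┬───┘ ╶─┐ │
│ │↳ ↓│↱ → ↑  │↓│
│ ├─┐ ╵ ┌───┐ │ │
│ │ │↳ ↑│   │ │↓│
│ │ └───┤ ╷ ├─┘ │
│ │     │ │ │↓ ↲│
│ ╵ ┌─╴ │ │ │ ╶─┤
│   │   │ │ │↳ ↓│
├─╴ ├───┤ │ │ ╷ │
│   │   │ │ │ │↓│
│ ┌─┘ ╷ ╵ │ │ │ │
│ │   │   │ │ │↓│
│ │ ╶─┴───┤ └─┘ │
│ │       │    B│
└─┴───────┴─────┘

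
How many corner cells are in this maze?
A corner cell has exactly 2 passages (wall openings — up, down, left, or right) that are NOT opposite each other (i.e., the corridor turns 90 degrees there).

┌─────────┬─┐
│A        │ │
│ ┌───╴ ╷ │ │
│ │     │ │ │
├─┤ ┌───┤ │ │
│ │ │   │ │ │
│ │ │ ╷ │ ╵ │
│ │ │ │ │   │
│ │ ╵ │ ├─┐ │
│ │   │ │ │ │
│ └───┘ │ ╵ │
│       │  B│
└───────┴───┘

Counting corner cells (2 non-opposite passages):
Total corners: 13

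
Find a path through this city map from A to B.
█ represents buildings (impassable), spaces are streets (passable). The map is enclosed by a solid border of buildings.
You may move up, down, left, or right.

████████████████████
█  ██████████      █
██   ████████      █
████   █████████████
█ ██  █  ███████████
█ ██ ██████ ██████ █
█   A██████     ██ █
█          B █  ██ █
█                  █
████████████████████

Finding the shortest path from A to B:
Movement: cardinal only
Path length: 8 steps
Directions: down → right → right → right → right → right → right → right

Solution:

████████████████████
█  ██████████      █
██   ████████      █
████   █████████████
█ ██  █  ███████████
█ ██ ██████ ██████ █
█   A██████     ██ █
█   ↳→→→→→→B █  ██ █
█                  █
████████████████████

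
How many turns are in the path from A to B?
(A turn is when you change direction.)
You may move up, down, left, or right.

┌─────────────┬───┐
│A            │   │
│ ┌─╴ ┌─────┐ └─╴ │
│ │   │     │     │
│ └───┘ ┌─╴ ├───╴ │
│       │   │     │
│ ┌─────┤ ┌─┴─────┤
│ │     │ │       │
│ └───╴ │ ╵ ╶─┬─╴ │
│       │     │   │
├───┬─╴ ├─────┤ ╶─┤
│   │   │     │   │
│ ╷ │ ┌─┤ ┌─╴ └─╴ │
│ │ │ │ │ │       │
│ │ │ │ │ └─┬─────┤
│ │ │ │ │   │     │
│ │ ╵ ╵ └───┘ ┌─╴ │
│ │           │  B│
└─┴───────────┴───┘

Directions: down, down, down, down, right, right, right, down, left, down, down, down, right, right, right, right, up, right, right, down
Number of turns: 8

Solution:

┌─────────────┬───┐
│A            │   │
│ ┌─╴ ┌─────┐ └─╴ │
│↓│   │     │     │
│ └───┘ ┌─╴ ├───╴ │
│↓      │   │     │
│ ┌─────┤ ┌─┴─────┤
│↓│     │ │       │
│ └───╴ │ ╵ ╶─┬─╴ │
│↳ → → ↓│     │   │
├───┬─╴ ├─────┤ ╶─┤
│   │↓ ↲│     │   │
│ ╷ │ ┌─┤ ┌─╴ └─╴ │
│ │ │↓│ │ │       │
│ │ │ │ │ └─┬─────┤
│ │ │↓│ │   │↱ → ↓│
│ │ ╵ ╵ └───┘ ┌─╴ │
│ │  ↳ → → → ↑│  B│
└─┴───────────┴───┘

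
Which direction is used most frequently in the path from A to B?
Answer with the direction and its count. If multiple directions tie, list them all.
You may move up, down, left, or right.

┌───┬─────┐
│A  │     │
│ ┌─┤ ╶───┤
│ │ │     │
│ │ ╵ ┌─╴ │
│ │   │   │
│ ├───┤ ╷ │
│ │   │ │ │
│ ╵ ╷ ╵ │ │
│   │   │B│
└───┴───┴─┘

Directions: down, down, down, down, right, up, right, down, right, up, up, right, down, down
Counts: {'down': 7, 'right': 4, 'up': 3}
Most common: down (7 times)

Solution:

┌───┬─────┐
│A  │     │
│ ┌─┤ ╶───┤
│↓│ │     │
│ │ ╵ ┌─╴ │
│↓│   │↱ ↓│
│ ├───┤ ╷ │
│↓│↱ ↓│↑│↓│
│ ╵ ╷ ╵ │ │
│↳ ↑│↳ ↑│B│
└───┴───┴─┘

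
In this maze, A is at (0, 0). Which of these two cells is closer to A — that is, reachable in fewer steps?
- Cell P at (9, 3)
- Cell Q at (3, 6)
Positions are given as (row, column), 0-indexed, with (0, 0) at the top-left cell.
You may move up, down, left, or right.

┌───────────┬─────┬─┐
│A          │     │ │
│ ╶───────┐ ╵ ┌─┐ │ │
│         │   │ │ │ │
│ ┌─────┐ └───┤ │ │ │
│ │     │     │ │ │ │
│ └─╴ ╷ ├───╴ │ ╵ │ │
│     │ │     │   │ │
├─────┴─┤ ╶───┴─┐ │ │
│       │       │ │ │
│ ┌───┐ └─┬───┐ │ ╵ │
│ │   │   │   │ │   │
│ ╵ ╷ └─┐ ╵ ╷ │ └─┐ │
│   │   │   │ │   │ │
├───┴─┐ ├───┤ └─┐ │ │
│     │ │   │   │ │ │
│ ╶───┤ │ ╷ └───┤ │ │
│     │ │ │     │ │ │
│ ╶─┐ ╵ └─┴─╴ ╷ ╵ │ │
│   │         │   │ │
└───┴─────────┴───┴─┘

Shortest path A → P at (9, 3): 28 steps
Shortest path A → Q at (3, 6): 9 steps

Q is closer (9 steps vs 28 steps).

Path to P:

┌───────────┬─────┬─┐
│A          │     │ │
│ ╶───────┐ ╵ ┌─┐ │ │
│↳ → → → ↓│   │ │ │ │
│ ┌─────┐ └───┤ │ │ │
│ │     │↳ → ↓│ │ │ │
│ └─╴ ╷ ├───╴ │ ╵ │ │
│     │ │↓ ← ↲│   │ │
├─────┴─┤ ╶───┴─┐ │ │
│       │↳ → → ↓│ │ │
│ ┌───┐ └─┬───┐ │ ╵ │
│ │   │   │   │↓│   │
│ ╵ ╷ └─┐ ╵ ╷ │ └─┐ │
│   │   │   │ │↳ ↓│ │
├───┴─┐ ├───┤ └─┐ │ │
│     │ │   │   │↓│ │
│ ╶───┤ │ ╷ └───┤ │ │
│     │ │ │  ↓ ↰│↓│ │
│ ╶─┐ ╵ └─┴─╴ ╷ ╵ │ │
│   │  P ← ← ↲│↑ ↲│ │
└───┴─────────┴───┴─┘

Path to Q:

┌───────────┬─────┬─┐
│A          │     │ │
│ ╶───────┐ ╵ ┌─┐ │ │
│↳ → → → ↓│   │ │ │ │
│ ┌─────┐ └───┤ │ │ │
│ │     │↳ → ↓│ │ │ │
│ └─╴ ╷ ├───╴ │ ╵ │ │
│     │ │    Q│   │ │
├─────┴─┤ ╶───┴─┐ │ │
│       │       │ │ │
│ ┌───┐ └─┬───┐ │ ╵ │
│ │   │   │   │ │   │
│ ╵ ╷ └─┐ ╵ ╷ │ └─┐ │
│   │   │   │ │   │ │
├───┴─┐ ├───┤ └─┐ │ │
│     │ │   │   │ │ │
│ ╶───┤ │ ╷ └───┤ │ │
│     │ │ │     │ │ │
│ ╶─┐ ╵ └─┴─╴ ╷ ╵ │ │
│   │         │   │ │
└───┴─────────┴───┴─┘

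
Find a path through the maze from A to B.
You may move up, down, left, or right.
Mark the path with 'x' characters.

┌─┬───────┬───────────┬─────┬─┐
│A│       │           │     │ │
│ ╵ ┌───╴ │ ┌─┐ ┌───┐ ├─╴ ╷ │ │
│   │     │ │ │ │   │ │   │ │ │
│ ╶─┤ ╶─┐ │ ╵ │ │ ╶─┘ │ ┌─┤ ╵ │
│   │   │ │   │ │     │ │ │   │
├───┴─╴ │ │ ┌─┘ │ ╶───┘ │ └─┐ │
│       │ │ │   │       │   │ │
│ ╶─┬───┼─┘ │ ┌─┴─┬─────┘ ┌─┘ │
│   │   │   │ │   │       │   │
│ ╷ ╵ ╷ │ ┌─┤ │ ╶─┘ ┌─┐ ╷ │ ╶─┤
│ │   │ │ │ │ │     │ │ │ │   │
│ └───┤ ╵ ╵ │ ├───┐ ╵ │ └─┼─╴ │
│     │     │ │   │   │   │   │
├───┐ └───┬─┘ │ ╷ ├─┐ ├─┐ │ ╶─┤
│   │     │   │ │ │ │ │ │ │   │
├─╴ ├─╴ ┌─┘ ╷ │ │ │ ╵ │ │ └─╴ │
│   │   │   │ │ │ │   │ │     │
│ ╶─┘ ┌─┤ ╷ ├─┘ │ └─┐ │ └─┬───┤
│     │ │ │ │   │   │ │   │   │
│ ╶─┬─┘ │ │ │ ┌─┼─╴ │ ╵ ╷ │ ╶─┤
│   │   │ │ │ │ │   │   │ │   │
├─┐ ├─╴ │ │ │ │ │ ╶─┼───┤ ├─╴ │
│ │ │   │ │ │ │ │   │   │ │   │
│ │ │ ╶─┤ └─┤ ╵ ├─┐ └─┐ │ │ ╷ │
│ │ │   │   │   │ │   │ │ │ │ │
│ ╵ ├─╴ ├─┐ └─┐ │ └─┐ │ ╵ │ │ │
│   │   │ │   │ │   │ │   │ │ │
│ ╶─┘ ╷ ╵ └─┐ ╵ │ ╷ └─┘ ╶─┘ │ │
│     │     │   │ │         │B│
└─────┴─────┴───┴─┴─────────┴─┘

Finding the shortest path through the maze:
Path length: 96 steps
Directions: down → right → up → right → right → right → down → left → left → down → right → down → left → left → left → down → right → down → right → up → right → down → down → right → up → up → right → up → up → up → up → right → right → right → right → right → down → down → left → left → down → right → right → right → up → up → right → up → right → down → down → right → down → down → left → down → right → down → left → down → right → down → left → left → up → up → left → up → up → left → left → down → down → right → down → down → down → down → right → up → right → down → down → down → down → left → down → right → right → up → up → up → right → down → down → down

Solution:

┌─┬───────┬───────────┬─────┬─┐
│A│x x x x│x x x x x x│  x x│ │
│ ╵ ┌───╴ │ ┌─┐ ┌───┐ ├─╴ ╷ │ │
│x x│x x x│x│ │ │   │x│x x│x│ │
│ ╶─┤ ╶─┐ │ ╵ │ │ ╶─┘ │ ┌─┤ ╵ │
│   │x x│ │x  │ │x x x│x│ │x x│
├───┴─╴ │ │ ┌─┘ │ ╶───┘ │ └─┐ │
│x x x x│ │x│   │x x x x│   │x│
│ ╶─┬───┼─┘ │ ┌─┴─┬─────┘ ┌─┘ │
│x x│x x│x x│ │   │x x x  │x x│
│ ╷ ╵ ╷ │ ┌─┤ │ ╶─┘ ┌─┐ ╷ │ ╶─┤
│ │x x│x│x│ │ │    x│ │x│ │x x│
│ └───┤ ╵ ╵ │ ├───┐ ╵ │ └─┼─╴ │
│     │x x  │ │   │x x│x x│x x│
├───┐ └───┬─┘ │ ╷ ├─┐ ├─┐ │ ╶─┤
│   │     │   │ │ │ │x│ │x│x x│
├─╴ ├─╴ ┌─┘ ╷ │ │ │ ╵ │ │ └─╴ │
│   │   │   │ │ │ │  x│ │x x x│
│ ╶─┘ ┌─┤ ╷ ├─┘ │ └─┐ │ └─┬───┤
│     │ │ │ │   │   │x│x x│   │
│ ╶─┬─┘ │ │ │ ┌─┼─╴ │ ╵ ╷ │ ╶─┤
│   │   │ │ │ │ │   │x x│x│   │
├─┐ ├─╴ │ │ │ │ │ ╶─┼───┤ ├─╴ │
│ │ │   │ │ │ │ │   │   │x│x x│
│ │ │ ╶─┤ └─┤ ╵ ├─┐ └─┐ │ │ ╷ │
│ │ │   │   │   │ │   │ │x│x│x│
│ ╵ ├─╴ ├─┐ └─┐ │ └─┐ │ ╵ │ │ │
│   │   │ │   │ │   │ │x x│x│x│
│ ╶─┘ ╷ ╵ └─┐ ╵ │ ╷ └─┘ ╶─┘ │ │
│     │     │   │ │    x x x│B│
└─────┴─────┴───┴─┴─────────┴─┘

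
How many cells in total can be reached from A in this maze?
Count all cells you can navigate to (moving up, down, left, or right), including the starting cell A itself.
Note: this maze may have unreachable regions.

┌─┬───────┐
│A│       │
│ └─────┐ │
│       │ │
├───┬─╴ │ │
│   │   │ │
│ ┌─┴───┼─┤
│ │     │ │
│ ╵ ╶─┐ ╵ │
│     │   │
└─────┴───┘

Using BFS/flood-fill to find all reachable cells from A:
Maze size: 5 × 5 = 25 total cells
18 cell(s) are walled off and cannot be reached from A.
Reachable cells: 7

Reachable region (· marks reachable cells):

┌─┬───────┐
│A│       │
│ └─────┐ │
│· · · ·│ │
├───┬─╴ │ │
│   │· ·│ │
│ ┌─┴───┼─┤
│ │     │ │
│ ╵ ╶─┐ ╵ │
│     │   │
└─────┴───┘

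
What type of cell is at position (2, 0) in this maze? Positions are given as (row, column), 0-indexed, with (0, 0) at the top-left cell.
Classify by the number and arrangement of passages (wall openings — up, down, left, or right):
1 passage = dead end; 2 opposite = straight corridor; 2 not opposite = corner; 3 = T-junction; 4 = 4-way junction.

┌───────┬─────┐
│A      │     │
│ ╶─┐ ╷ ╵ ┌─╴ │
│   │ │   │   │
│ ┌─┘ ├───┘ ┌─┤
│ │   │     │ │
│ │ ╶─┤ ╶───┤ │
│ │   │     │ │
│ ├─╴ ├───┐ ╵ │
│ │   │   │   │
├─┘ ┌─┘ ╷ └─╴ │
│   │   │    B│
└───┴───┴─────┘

Checking cell at (2, 0):
Number of passages: 2
Cell type: straight corridor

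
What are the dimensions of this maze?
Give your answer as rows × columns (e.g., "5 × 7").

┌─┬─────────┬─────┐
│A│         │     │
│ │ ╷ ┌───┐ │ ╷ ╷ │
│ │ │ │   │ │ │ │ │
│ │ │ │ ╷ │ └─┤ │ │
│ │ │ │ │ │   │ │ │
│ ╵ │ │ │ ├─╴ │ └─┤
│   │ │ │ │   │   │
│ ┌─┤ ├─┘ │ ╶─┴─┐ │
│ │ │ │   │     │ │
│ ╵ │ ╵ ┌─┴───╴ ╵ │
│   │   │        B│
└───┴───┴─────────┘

Counting the maze dimensions:
Rows (vertical): 6
Columns (horizontal): 9
Dimensions: 6 × 9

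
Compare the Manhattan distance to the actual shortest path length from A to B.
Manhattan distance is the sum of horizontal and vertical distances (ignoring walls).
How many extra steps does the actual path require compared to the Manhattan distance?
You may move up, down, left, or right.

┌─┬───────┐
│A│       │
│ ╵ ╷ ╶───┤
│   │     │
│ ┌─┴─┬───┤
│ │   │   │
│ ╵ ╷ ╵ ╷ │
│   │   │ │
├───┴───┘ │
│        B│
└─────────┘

Manhattan distance: |4 - 0| + |4 - 0| = 8
Actual path length: 12
Extra steps: 12 - 8 = 4

Solution:

┌─┬───────┐
│A│       │
│ ╵ ╷ ╶───┤
│↓  │     │
│ ┌─┴─┬───┤
│↓│↱ ↓│↱ ↓│
│ ╵ ╷ ╵ ╷ │
│↳ ↑│↳ ↑│↓│
├───┴───┘ │
│        B│
└─────────┘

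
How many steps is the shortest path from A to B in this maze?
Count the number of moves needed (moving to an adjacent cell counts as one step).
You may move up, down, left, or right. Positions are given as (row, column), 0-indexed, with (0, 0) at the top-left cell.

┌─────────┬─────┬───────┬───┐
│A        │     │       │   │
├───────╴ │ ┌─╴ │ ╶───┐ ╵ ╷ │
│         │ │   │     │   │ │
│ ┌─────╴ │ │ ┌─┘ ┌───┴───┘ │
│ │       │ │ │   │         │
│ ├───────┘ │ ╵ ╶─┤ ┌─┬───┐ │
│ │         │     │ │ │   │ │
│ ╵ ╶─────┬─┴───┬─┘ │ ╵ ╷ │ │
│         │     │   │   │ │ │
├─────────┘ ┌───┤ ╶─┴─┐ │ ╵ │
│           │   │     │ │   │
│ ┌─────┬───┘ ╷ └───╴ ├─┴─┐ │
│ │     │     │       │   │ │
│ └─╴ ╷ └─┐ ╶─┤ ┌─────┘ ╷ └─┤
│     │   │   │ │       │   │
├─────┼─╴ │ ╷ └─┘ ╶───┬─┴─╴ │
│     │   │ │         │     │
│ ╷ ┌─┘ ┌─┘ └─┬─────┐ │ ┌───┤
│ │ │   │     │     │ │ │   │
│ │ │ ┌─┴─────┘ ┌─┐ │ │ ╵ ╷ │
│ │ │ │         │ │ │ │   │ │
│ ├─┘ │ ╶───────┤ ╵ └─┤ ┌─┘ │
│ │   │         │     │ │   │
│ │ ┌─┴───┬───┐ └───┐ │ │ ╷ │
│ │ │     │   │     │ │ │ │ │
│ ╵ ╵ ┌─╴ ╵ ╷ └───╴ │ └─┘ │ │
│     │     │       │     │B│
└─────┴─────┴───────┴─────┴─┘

Using BFS to find shortest path:
Start: (0, 0), End: (13, 13)
Path found:
(0,0) → (0,1) → (0,2) → (0,3) → (0,4) → (1,4) → (1,3) → (1,2) → (1,1) → (1,0) → (2,0) → (3,0) → (4,0) → (4,1) → (3,1) → (3,2) → (3,3) → (3,4) → (3,5) → (2,5) → (1,5) → (0,5) → (0,6) → (0,7) → (1,7) → (1,6) → (2,6) → (3,6) → (3,7) → (2,7) → (2,8) → (1,8) → (0,8) → (0,9) → (0,10) → (0,11) → (1,11) → (1,12) → (0,12) → (0,13) → (1,13) → (2,13) → (2,12) → (2,11) → (2,10) → (2,9) → (3,9) → (4,9) → (4,8) → (5,8) → (5,9) → (5,10) → (6,10) → (6,9) → (6,8) → (6,7) → (5,7) → (5,6) → (6,6) → (6,5) → (7,5) → (7,6) → (8,6) → (8,7) → (8,8) → (7,8) → (7,9) → (7,10) → (7,11) → (6,11) → (6,12) → (7,12) → (7,13) → (8,13) → (8,12) → (8,11) → (9,11) → (10,11) → (10,12) → (9,12) → (9,13) → (10,13) → (11,13) → (12,13) → (13,13)
Number of steps: 84

Solution:

┌─────────┬─────┬───────┬───┐
│A → → → ↓│↱ → ↓│↱ → → ↓│↱ ↓│
├───────╴ │ ┌─╴ │ ╶───┐ ╵ ╷ │
│↓ ← ← ← ↲│↑│↓ ↲│↑    │↳ ↑│↓│
│ ┌─────╴ │ │ ┌─┘ ┌───┴───┘ │
│↓│       │↑│↓│↱ ↑│↓ ← ← ← ↲│
│ ├───────┘ │ ╵ ╶─┤ ┌─┬───┐ │
│↓│↱ → → → ↑│↳ ↑  │↓│ │   │ │
│ ╵ ╶─────┬─┴───┬─┘ │ ╵ ╷ │ │
│↳ ↑      │     │↓ ↲│   │ │ │
├─────────┘ ┌───┤ ╶─┴─┐ │ ╵ │
│           │↓ ↰│↳ → ↓│ │   │
│ ┌─────┬───┘ ╷ └───╴ ├─┴─┐ │
│ │     │  ↓ ↲│↑ ← ← ↲│↱ ↓│ │
│ └─╴ ╷ └─┐ ╶─┤ ┌─────┘ ╷ └─┤
│     │   │↳ ↓│ │↱ → → ↑│↳ ↓│
├─────┼─╴ │ ╷ └─┘ ╶───┬─┴─╴ │
│     │   │ │↳ → ↑    │↓ ← ↲│
│ ╷ ┌─┘ ┌─┘ └─┬─────┐ │ ┌───┤
│ │ │   │     │     │ │↓│↱ ↓│
│ │ │ ┌─┴─────┘ ┌─┐ │ │ ╵ ╷ │
│ │ │ │         │ │ │ │↳ ↑│↓│
│ ├─┘ │ ╶───────┤ ╵ └─┤ ┌─┘ │
│ │   │         │     │ │  ↓│
│ │ ┌─┴───┬───┐ └───┐ │ │ ╷ │
│ │ │     │   │     │ │ │ │↓│
│ ╵ ╵ ┌─╴ ╵ ╷ └───╴ │ └─┘ │ │
│     │     │       │     │B│
└─────┴─────┴───────┴─────┴─┘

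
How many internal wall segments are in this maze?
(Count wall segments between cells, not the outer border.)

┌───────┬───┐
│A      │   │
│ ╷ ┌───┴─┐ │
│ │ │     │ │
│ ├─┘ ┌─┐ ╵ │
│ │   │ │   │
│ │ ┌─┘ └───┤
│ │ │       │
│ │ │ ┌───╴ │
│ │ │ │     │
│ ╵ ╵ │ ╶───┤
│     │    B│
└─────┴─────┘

Counting internal wall segments:
Total internal walls: 25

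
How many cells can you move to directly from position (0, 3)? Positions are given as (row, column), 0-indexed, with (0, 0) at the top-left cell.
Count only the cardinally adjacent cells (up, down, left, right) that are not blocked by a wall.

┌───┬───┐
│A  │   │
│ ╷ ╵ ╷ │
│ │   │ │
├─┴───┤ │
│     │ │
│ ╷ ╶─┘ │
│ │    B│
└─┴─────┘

Checking passable neighbors of (0, 3):
Neighbors: (1, 3), (0, 2)
Count: 2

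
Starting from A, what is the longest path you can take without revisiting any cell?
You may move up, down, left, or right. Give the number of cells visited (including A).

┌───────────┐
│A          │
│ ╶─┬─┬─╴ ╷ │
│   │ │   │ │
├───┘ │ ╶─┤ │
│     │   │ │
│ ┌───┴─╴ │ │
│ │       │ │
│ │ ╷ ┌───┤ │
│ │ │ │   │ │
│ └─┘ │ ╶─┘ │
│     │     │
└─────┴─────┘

Finding longest simple path using DFS:
Start: (0, 0)
Longest path visits 22 cells
Path: A → right → right → right → right → down → left → down → right → down → left → left → down → down → left → left → up → up → up → right → right → up

Solution:

┌───────────┐
│A → → → ↓  │
│ ╶─┬─┬─╴ ╷ │
│   │B│↓ ↲│ │
├───┘ │ ╶─┤ │
│↱ → ↑│↳ ↓│ │
│ ┌───┴─╴ │ │
│↑│  ↓ ← ↲│ │
│ │ ╷ ┌───┤ │
│↑│ │↓│   │ │
│ └─┘ │ ╶─┘ │
│↑ ← ↲│     │
└─────┴─────┘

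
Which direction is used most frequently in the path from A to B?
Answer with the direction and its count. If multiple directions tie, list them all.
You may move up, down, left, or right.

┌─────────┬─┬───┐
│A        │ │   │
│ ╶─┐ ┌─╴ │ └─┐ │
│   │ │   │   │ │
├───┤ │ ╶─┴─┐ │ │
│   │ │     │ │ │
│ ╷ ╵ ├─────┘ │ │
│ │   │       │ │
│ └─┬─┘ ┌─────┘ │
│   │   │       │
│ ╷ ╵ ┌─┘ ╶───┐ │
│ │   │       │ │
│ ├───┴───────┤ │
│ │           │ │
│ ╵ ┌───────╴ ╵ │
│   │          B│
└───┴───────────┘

Directions: right, right, down, down, down, left, up, left, down, down, down, down, down, right, up, right, right, right, right, right, down, right
Counts: {'right': 9, 'down': 9, 'left': 2, 'up': 2}
Most common: down and right (tied at 9 times each)

Solution:

┌─────────┬─┬───┐
│A → ↓    │ │   │
│ ╶─┐ ┌─╴ │ └─┐ │
│   │↓│   │   │ │
├───┤ │ ╶─┴─┐ │ │
│↓ ↰│↓│     │ │ │
│ ╷ ╵ ├─────┘ │ │
│↓│↑ ↲│       │ │
│ └─┬─┘ ┌─────┘ │
│↓  │   │       │
│ ╷ ╵ ┌─┘ ╶───┐ │
│↓│   │       │ │
│ ├───┴───────┤ │
│↓│↱ → → → → ↓│ │
│ ╵ ┌───────╴ ╵ │
│↳ ↑│        ↳ B│
└───┴───────────┘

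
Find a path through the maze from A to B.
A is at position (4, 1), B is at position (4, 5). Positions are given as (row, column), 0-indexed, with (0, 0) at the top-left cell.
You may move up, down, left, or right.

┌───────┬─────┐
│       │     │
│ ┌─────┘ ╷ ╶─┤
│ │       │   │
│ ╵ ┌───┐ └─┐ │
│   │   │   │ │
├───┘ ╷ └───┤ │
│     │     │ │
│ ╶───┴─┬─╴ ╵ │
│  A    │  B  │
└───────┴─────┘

Finding the shortest path from (4, 1) to (4, 5):
Path length: 10 steps
Directions: left → up → right → right → up → right → down → right → right → down

Solution:

┌───────┬─────┐
│       │     │
│ ┌─────┘ ╷ ╶─┤
│ │       │   │
│ ╵ ┌───┐ └─┐ │
│   │↱ ↓│   │ │
├───┘ ╷ └───┤ │
│↱ → ↑│↳ → ↓│ │
│ ╶───┴─┬─╴ ╵ │
│↑ A    │  B  │
└───────┴─────┘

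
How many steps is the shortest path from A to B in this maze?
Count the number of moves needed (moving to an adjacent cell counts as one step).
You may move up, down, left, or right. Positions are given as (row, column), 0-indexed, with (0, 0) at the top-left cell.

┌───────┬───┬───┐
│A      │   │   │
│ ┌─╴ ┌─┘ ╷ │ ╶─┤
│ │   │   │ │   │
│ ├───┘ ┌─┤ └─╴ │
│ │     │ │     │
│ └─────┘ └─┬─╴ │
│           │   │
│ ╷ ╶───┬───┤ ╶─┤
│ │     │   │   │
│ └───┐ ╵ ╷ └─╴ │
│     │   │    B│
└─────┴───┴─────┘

Using BFS to find shortest path:
Start: (0, 0), End: (5, 7)
Path found:
(0,0) → (1,0) → (2,0) → (3,0) → (3,1) → (4,1) → (4,2) → (4,3) → (5,3) → (5,4) → (4,4) → (4,5) → (5,5) → (5,6) → (5,7)
Number of steps: 14

Solution:

┌───────┬───┬───┐
│A      │   │   │
│ ┌─╴ ┌─┘ ╷ │ ╶─┤
│↓│   │   │ │   │
│ ├───┘ ┌─┤ └─╴ │
│↓│     │ │     │
│ └─────┘ └─┬─╴ │
│↳ ↓        │   │
│ ╷ ╶───┬───┤ ╶─┤
│ │↳ → ↓│↱ ↓│   │
│ └───┐ ╵ ╷ └─╴ │
│     │↳ ↑│↳ → B│
└─────┴───┴─────┘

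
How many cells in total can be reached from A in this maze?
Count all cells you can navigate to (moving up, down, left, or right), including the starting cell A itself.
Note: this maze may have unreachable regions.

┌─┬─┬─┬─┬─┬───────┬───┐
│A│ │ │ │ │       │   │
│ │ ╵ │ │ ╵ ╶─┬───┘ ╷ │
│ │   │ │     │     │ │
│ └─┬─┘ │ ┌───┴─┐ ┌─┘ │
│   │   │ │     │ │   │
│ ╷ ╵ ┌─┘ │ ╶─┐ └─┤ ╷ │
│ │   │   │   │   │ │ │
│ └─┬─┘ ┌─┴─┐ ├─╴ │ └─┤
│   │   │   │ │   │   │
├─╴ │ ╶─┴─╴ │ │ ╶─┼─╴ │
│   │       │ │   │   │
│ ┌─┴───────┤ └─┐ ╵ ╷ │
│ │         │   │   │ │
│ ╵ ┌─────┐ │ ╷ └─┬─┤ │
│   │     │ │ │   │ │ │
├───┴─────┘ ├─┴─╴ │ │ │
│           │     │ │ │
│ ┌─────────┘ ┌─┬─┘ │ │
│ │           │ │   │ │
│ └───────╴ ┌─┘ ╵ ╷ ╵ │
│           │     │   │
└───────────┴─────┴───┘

Using BFS/flood-fill to find all reachable cells from A:
Maze size: 11 × 11 = 121 total cells
26 cell(s) are walled off and cannot be reached from A.
Reachable cells: 95

Reachable region (· marks reachable cells):

┌─┬─┬─┬─┬─┬───────┬───┐
│A│ │ │·│ │       │· ·│
│ │ ╵ │ │ ╵ ╶─┬───┘ ╷ │
│·│   │·│     │· · ·│·│
│ └─┬─┘ │ ┌───┴─┐ ┌─┘ │
│· ·│· ·│ │· · ·│·│· ·│
│ ╷ ╵ ┌─┘ │ ╶─┐ └─┤ ╷ │
│·│· ·│   │· ·│· ·│·│·│
│ └─┬─┘ ┌─┴─┐ ├─╴ │ └─┤
│· ·│   │   │·│· ·│· ·│
├─╴ │ ╶─┴─╴ │ │ ╶─┼─╴ │
│· ·│       │·│· ·│· ·│
│ ┌─┴───────┤ └─┐ ╵ ╷ │
│·│· · · · ·│· ·│· ·│·│
│ ╵ ┌─────┐ │ ╷ └─┬─┤ │
│· ·│     │·│·│· ·│·│·│
├───┴─────┘ ├─┴─╴ │ │ │
│· · · · · ·│· · ·│·│·│
│ ┌─────────┘ ┌─┬─┘ │ │
│·│· · · · · ·│·│· ·│·│
│ └───────╴ ┌─┘ ╵ ╷ ╵ │
│· · · · · ·│· · ·│· ·│
└───────────┴─────┴───┘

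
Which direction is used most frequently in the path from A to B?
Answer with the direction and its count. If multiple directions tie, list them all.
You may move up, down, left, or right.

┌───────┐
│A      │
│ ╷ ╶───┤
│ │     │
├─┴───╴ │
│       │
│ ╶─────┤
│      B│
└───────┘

Directions: right, down, right, right, down, left, left, left, down, right, right, right
Counts: {'right': 6, 'down': 3, 'left': 3}
Most common: right (6 times)

Solution:

┌───────┐
│A ↓    │
│ ╷ ╶───┤
│ │↳ → ↓│
├─┴───╴ │
│↓ ← ← ↲│
│ ╶─────┤
│↳ → → B│
└───────┘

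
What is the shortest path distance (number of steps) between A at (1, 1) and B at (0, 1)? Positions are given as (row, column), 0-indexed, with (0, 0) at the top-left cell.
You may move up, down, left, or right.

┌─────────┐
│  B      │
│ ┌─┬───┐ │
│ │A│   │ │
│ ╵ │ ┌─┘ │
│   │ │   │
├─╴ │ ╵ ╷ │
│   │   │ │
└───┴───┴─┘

Finding path from (1, 1) to (0, 1):
Path: (1,1) → (2,1) → (2,0) → (1,0) → (0,0) → (0,1)
Distance: 5 steps

Solution:

┌─────────┐
│↱ B      │
│ ┌─┬───┐ │
│↑│A│   │ │
│ ╵ │ ┌─┘ │
│↑ ↲│ │   │
├─╴ │ ╵ ╷ │
│   │   │ │
└───┴───┴─┘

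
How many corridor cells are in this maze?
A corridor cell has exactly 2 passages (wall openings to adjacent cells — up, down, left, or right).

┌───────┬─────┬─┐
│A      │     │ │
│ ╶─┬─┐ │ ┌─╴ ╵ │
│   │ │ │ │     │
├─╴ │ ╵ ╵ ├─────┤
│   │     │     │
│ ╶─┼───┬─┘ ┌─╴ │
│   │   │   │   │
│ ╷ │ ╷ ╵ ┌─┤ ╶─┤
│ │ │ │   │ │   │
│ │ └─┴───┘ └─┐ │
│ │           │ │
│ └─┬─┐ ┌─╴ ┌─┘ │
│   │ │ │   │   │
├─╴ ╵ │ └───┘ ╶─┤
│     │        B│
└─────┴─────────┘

Counting cells with exactly 2 passages:
Total corridor cells: 47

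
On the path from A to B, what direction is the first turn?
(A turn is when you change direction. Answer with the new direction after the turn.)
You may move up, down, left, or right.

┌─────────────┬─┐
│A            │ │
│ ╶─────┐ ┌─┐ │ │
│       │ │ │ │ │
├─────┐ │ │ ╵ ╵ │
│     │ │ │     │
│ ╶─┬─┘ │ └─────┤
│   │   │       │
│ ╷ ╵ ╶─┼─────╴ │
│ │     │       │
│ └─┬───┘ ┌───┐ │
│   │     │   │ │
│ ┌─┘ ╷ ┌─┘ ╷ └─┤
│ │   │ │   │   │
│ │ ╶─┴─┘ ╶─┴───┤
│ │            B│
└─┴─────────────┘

Directions: right, right, right, right, down, down, down, right, right, right, down, left, left, left, down, left, left, down, left, down, right, right, right, right, right, right
First turn direction: down

Solution:

┌─────────────┬─┐
│A → → → ↓    │ │
│ ╶─────┐ ┌─┐ │ │
│       │↓│ │ │ │
├─────┐ │ │ ╵ ╵ │
│     │ │↓│     │
│ ╶─┬─┘ │ └─────┤
│   │   │↳ → → ↓│
│ ╷ ╵ ╶─┼─────╴ │
│ │     │↓ ← ← ↲│
│ └─┬───┘ ┌───┐ │
│   │↓ ← ↲│   │ │
│ ┌─┘ ╷ ┌─┘ ╷ └─┤
│ │↓ ↲│ │   │   │
│ │ ╶─┴─┘ ╶─┴───┤
│ │↳ → → → → → B│
└─┴─────────────┘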